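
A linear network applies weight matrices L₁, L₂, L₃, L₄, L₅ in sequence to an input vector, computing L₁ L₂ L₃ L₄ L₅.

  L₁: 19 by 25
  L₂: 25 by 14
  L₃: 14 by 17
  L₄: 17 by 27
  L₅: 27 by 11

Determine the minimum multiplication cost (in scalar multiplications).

Adjacent pairs: L₁L₂ = 19·25·14 = 6650; L₂L₃ = 25·14·17 = 5950; L₃L₄ = 14·17·27 = 6426; L₄L₅ = 17·27·11 = 5049.
Length 3: L₁..L₃: k=1: 0+5950+19·25·17=14025; k=2: 6650+0+19·14·17=11172 → min 11172 | L₂..L₄: k=2: 0+6426+25·14·27=15876; k=3: 5950+0+25·17·27=17425 → min 15876 | L₃..L₅: k=3: 0+5049+14·17·11=7667; k=4: 6426+0+14·27·11=10584 → min 7667.
Length 4: L₁..L₄: k=1: 0+15876+19·25·27=28701; k=2: 6650+6426+19·14·27=20258; k=3: 11172+0+19·17·27=19893 → min 19893 | L₂..L₅: k=2: 0+7667+25·14·11=11517; k=3: 5950+5049+25·17·11=15674; k=4: 15876+0+25·27·11=23301 → min 11517.
Length 5: L₁..L₅: k=1: 0+11517+19·25·11=16742; k=2: 6650+7667+19·14·11=17243; k=3: 11172+5049+19·17·11=19774; k=4: 19893+0+19·27·11=25536 → min 16742.
Optimal order: (L₁ (L₂ (L₃ (L₄ L₅)))) with cost 16742.

16742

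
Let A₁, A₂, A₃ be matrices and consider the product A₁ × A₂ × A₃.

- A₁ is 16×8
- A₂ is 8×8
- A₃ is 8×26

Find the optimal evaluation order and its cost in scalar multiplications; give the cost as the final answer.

(A₁ × (A₂ × A₃)): cost 4992.
((A₁ × A₂) × A₃): cost 4352.
Optimal: ((A₁ × A₂) × A₃) with cost 4352.

4352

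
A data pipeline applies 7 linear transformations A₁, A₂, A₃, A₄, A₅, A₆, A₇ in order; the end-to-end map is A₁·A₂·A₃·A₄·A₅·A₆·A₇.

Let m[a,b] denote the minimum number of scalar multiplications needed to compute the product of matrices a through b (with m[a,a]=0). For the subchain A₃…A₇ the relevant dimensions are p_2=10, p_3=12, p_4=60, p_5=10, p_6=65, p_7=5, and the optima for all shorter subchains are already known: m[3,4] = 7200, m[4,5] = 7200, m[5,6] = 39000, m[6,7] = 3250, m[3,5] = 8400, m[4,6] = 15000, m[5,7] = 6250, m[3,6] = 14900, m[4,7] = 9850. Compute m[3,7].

10450

m[3,7] = min over k∈[3,6] of m[3,k]+m[k+1,7]+p_{2}·p_k·p_{7}.
k=3: 0 + 9850 + 10·12·5 = 10450; k=4: 7200 + 6250 + 10·60·5 = 16450; k=5: 8400 + 3250 + 10·10·5 = 12150; k=6: 14900 + 0 + 10·65·5 = 18150.
Minimum: 10450 at k=3.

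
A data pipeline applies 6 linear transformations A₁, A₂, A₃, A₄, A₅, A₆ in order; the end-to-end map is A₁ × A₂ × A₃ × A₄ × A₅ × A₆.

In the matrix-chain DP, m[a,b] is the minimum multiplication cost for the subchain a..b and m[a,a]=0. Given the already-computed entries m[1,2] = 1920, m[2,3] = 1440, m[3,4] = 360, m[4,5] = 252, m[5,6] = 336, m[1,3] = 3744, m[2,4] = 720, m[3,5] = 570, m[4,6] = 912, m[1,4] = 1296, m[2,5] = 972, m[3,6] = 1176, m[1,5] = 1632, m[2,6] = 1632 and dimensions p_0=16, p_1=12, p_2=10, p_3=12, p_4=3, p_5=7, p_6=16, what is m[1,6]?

m[1,6] = min over k∈[1,5] of m[1,k]+m[k+1,6]+p_{0}·p_k·p_{6}.
k=1: 0 + 1632 + 16·12·16 = 4704; k=2: 1920 + 1176 + 16·10·16 = 5656; k=3: 3744 + 912 + 16·12·16 = 7728; k=4: 1296 + 336 + 16·3·16 = 2400; k=5: 1632 + 0 + 16·7·16 = 3424.
Minimum: 2400 at k=4.

2400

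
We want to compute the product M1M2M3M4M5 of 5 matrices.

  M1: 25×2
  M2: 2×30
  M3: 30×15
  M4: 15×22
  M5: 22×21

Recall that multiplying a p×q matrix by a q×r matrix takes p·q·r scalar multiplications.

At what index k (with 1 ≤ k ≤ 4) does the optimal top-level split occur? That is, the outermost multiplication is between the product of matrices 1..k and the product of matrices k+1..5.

Adjacent pairs: M1M2 = 25·2·30 = 1500; M2M3 = 2·30·15 = 900; M3M4 = 30·15·22 = 9900; M4M5 = 15·22·21 = 6930.
Length 3: M1..M3: k=1: 0+900+25·2·15=1650; k=2: 1500+0+25·30·15=12750 → min 1650 | M2..M4: k=2: 0+9900+2·30·22=11220; k=3: 900+0+2·15·22=1560 → min 1560 | M3..M5: k=3: 0+6930+30·15·21=16380; k=4: 9900+0+30·22·21=23760 → min 16380.
Length 4: M1..M4: k=1: 0+1560+25·2·22=2660; k=2: 1500+9900+25·30·22=27900; k=3: 1650+0+25·15·22=9900 → min 2660 | M2..M5: k=2: 0+16380+2·30·21=17640; k=3: 900+6930+2·15·21=8460; k=4: 1560+0+2·22·21=2484 → min 2484.
Top-level splits: k=1: (M1..M1)·(M2..M5) → 0+2484+25·2·21 = 3534; k=2: (M1..M2)·(M3..M5) → 1500+16380+25·30·21 = 33630; k=3: (M1..M3)·(M4..M5) → 1650+6930+25·15·21 = 16455; k=4: (M1..M4)·(M5..M5) → 2660+0+25·22·21 = 14210.
Best split is after M1, i.e. k = 1.

1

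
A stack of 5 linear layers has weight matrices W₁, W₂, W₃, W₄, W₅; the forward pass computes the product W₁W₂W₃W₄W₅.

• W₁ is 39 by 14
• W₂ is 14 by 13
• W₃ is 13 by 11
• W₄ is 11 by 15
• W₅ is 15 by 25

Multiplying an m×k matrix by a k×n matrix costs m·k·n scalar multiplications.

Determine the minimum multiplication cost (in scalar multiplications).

22858

Adjacent pairs: W₁W₂ = 39·14·13 = 7098; W₂W₃ = 14·13·11 = 2002; W₃W₄ = 13·11·15 = 2145; W₄W₅ = 11·15·25 = 4125.
Length 3: W₁..W₃: k=1: 0+2002+39·14·11=8008; k=2: 7098+0+39·13·11=12675 → min 8008 | W₂..W₄: k=2: 0+2145+14·13·15=4875; k=3: 2002+0+14·11·15=4312 → min 4312 | W₃..W₅: k=3: 0+4125+13·11·25=7700; k=4: 2145+0+13·15·25=7020 → min 7020.
Length 4: W₁..W₄: k=1: 0+4312+39·14·15=12502; k=2: 7098+2145+39·13·15=16848; k=3: 8008+0+39·11·15=14443 → min 12502 | W₂..W₅: k=2: 0+7020+14·13·25=11570; k=3: 2002+4125+14·11·25=9977; k=4: 4312+0+14·15·25=9562 → min 9562.
Length 5: W₁..W₅: k=1: 0+9562+39·14·25=23212; k=2: 7098+7020+39·13·25=26793; k=3: 8008+4125+39·11·25=22858; k=4: 12502+0+39·15·25=27127 → min 22858.
Optimal order: ((W₁(W₂W₃))(W₄W₅)) with cost 22858.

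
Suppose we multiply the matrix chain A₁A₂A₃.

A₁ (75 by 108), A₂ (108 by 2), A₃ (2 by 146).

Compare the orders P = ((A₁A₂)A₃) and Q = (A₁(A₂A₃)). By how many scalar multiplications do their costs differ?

1176036

Order P = ((A₁A₂)A₃): (A₁A₂): 75×108 by 108×2 → 75×2, cost 75·108·2 = 16200; ((A₁A₂)A₃): 75×2 by 2×146 → 75×146, cost 75·2·146 = 21900; cumulative 38100. Total 38100.
Order Q = (A₁(A₂A₃)): (A₂A₃): 108×2 by 2×146 → 108×146, cost 108·2·146 = 31536; (A₁(A₂A₃)): 75×108 by 108×146 → 75×146, cost 75·108·146 = 1182600; cumulative 1214136. Total 1214136.
Difference: |38100 − 1214136| = 1176036.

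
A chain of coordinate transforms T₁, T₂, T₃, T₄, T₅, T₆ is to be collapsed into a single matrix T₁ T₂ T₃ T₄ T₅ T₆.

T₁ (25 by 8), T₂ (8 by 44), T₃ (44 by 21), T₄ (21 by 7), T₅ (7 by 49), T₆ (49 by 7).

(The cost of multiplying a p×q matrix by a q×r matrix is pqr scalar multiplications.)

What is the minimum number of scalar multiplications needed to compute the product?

Adjacent pairs: T₁T₂ = 25·8·44 = 8800; T₂T₃ = 8·44·21 = 7392; T₃T₄ = 44·21·7 = 6468; T₄T₅ = 21·7·49 = 7203; T₅T₆ = 7·49·7 = 2401.
Length 3: T₁..T₃: k=1: 0+7392+25·8·21=11592; k=2: 8800+0+25·44·21=31900 → min 11592 | T₂..T₄: k=2: 0+6468+8·44·7=8932; k=3: 7392+0+8·21·7=8568 → min 8568 | T₃..T₅: k=3: 0+7203+44·21·49=52479; k=4: 6468+0+44·7·49=21560 → min 21560 | T₄..T₆: k=4: 0+2401+21·7·7=3430; k=5: 7203+0+21·49·7=14406 → min 3430.
Length 4: T₁..T₄: k=1: 0+8568+25·8·7=9968; k=2: 8800+6468+25·44·7=22968; k=3: 11592+0+25·21·7=15267 → min 9968 | T₂..T₅: k=2: 0+21560+8·44·49=38808; k=3: 7392+7203+8·21·49=22827; k=4: 8568+0+8·7·49=11312 → min 11312 | T₃..T₆: k=3: 0+3430+44·21·7=9898; k=4: 6468+2401+44·7·7=11025; k=5: 21560+0+44·49·7=36652 → min 9898.
Length 5: T₁..T₅: k=1: 0+11312+25·8·49=21112; k=2: 8800+21560+25·44·49=84260; k=3: 11592+7203+25·21·49=44520; k=4: 9968+0+25·7·49=18543 → min 18543 | T₂..T₆: k=2: 0+9898+8·44·7=12362; k=3: 7392+3430+8·21·7=11998; k=4: 8568+2401+8·7·7=11361; k=5: 11312+0+8·49·7=14056 → min 11361.
Length 6: T₁..T₆: k=1: 0+11361+25·8·7=12761; k=2: 8800+9898+25·44·7=26398; k=3: 11592+3430+25·21·7=18697; k=4: 9968+2401+25·7·7=13594; k=5: 18543+0+25·49·7=27118 → min 12761.
Optimal order: (T₁ (((T₂ T₃) T₄) (T₅ T₆))) with cost 12761.

12761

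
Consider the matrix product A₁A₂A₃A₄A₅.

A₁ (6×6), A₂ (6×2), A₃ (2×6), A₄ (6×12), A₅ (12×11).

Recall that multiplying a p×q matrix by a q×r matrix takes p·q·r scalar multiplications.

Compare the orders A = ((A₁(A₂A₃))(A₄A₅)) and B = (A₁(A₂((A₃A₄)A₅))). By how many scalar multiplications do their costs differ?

540

Order A = ((A₁(A₂A₃))(A₄A₅)): (A₂A₃): 6×2 by 2×6 → 6×6, cost 6·2·6 = 72; (A₁(A₂A₃)): 6×6 by 6×6 → 6×6, cost 6·6·6 = 216; cumulative 288; (A₄A₅): 6×12 by 12×11 → 6×11, cost 6·12·11 = 792; ((A₁(A₂A₃))(A₄A₅)): 6×6 by 6×11 → 6×11, cost 6·6·11 = 396; cumulative 1476. Total 1476.
Order B = (A₁(A₂((A₃A₄)A₅))): (A₃A₄): 2×6 by 6×12 → 2×12, cost 2·6·12 = 144; ((A₃A₄)A₅): 2×12 by 12×11 → 2×11, cost 2·12·11 = 264; cumulative 408; (A₂((A₃A₄)A₅)): 6×2 by 2×11 → 6×11, cost 6·2·11 = 132; cumulative 540; (A₁(A₂((A₃A₄)A₅))): 6×6 by 6×11 → 6×11, cost 6·6·11 = 396; cumulative 936. Total 936.
Difference: |1476 − 936| = 540.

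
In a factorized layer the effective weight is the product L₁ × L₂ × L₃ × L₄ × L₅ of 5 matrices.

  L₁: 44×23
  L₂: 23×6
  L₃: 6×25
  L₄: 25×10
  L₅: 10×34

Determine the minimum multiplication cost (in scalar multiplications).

18588

Adjacent pairs: L₁L₂ = 44·23·6 = 6072; L₂L₃ = 23·6·25 = 3450; L₃L₄ = 6·25·10 = 1500; L₄L₅ = 25·10·34 = 8500.
Length 3: L₁..L₃: k=1: 0+3450+44·23·25=28750; k=2: 6072+0+44·6·25=12672 → min 12672 | L₂..L₄: k=2: 0+1500+23·6·10=2880; k=3: 3450+0+23·25·10=9200 → min 2880 | L₃..L₅: k=3: 0+8500+6·25·34=13600; k=4: 1500+0+6·10·34=3540 → min 3540.
Length 4: L₁..L₄: k=1: 0+2880+44·23·10=13000; k=2: 6072+1500+44·6·10=10212; k=3: 12672+0+44·25·10=23672 → min 10212 | L₂..L₅: k=2: 0+3540+23·6·34=8232; k=3: 3450+8500+23·25·34=31500; k=4: 2880+0+23·10·34=10700 → min 8232.
Length 5: L₁..L₅: k=1: 0+8232+44·23·34=42640; k=2: 6072+3540+44·6·34=18588; k=3: 12672+8500+44·25·34=58572; k=4: 10212+0+44·10·34=25172 → min 18588.
Optimal order: ((L₁ × L₂) × ((L₃ × L₄) × L₅)) with cost 18588.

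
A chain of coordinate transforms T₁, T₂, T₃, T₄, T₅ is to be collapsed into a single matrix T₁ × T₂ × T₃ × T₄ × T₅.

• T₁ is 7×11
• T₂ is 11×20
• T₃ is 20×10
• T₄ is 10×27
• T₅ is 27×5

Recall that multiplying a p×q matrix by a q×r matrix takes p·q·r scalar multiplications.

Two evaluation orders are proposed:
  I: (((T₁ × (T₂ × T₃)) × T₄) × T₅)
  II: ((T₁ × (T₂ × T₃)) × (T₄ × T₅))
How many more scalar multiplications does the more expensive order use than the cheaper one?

1135

Order I = (((T₁ × (T₂ × T₃)) × T₄) × T₅): (T₂ × T₃): 11×20 by 20×10 → 11×10, cost 11·20·10 = 2200; (T₁ × (T₂ × T₃)): 7×11 by 11×10 → 7×10, cost 7·11·10 = 770; cumulative 2970; ((T₁ × (T₂ × T₃)) × T₄): 7×10 by 10×27 → 7×27, cost 7·10·27 = 1890; cumulative 4860; (((T₁ × (T₂ × T₃)) × T₄) × T₅): 7×27 by 27×5 → 7×5, cost 7·27·5 = 945; cumulative 5805. Total 5805.
Order II = ((T₁ × (T₂ × T₃)) × (T₄ × T₅)): (T₂ × T₃): 11×20 by 20×10 → 11×10, cost 11·20·10 = 2200; (T₁ × (T₂ × T₃)): 7×11 by 11×10 → 7×10, cost 7·11·10 = 770; cumulative 2970; (T₄ × T₅): 10×27 by 27×5 → 10×5, cost 10·27·5 = 1350; ((T₁ × (T₂ × T₃)) × (T₄ × T₅)): 7×10 by 10×5 → 7×5, cost 7·10·5 = 350; cumulative 4670. Total 4670.
Difference: |5805 − 4670| = 1135.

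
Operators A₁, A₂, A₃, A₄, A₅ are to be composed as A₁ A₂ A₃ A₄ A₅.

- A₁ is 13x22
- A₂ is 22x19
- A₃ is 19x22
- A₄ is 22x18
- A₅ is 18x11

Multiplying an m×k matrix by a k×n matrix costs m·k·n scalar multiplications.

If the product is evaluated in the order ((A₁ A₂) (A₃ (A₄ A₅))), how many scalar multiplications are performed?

(A₁ A₂): 13×22 by 22×19 → 13×19, cost 13·22·19 = 5434
(A₄ A₅): 22×18 by 18×11 → 22×11, cost 22·18·11 = 4356
(A₃ (A₄ A₅)): 19×22 by 22×11 → 19×11, cost 19·22·11 = 4598; cumulative 8954
((A₁ A₂) (A₃ (A₄ A₅))): 13×19 by 19×11 → 13×11, cost 13·19·11 = 2717; cumulative 17105
Total: 17105 scalar multiplications.

17105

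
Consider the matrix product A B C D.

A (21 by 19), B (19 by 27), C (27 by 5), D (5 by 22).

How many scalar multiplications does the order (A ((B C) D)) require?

(B C): 19×27 by 27×5 → 19×5, cost 19·27·5 = 2565
((B C) D): 19×5 by 5×22 → 19×22, cost 19·5·22 = 2090; cumulative 4655
(A ((B C) D)): 21×19 by 19×22 → 21×22, cost 21·19·22 = 8778; cumulative 13433
Total: 13433 scalar multiplications.

13433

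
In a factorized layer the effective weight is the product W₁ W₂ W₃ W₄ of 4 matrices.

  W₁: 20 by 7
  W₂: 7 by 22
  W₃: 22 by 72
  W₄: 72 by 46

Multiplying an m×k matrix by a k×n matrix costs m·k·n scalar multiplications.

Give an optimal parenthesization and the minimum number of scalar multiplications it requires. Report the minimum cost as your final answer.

40712

Adjacent pairs: W₁W₂ = 20·7·22 = 3080; W₂W₃ = 7·22·72 = 11088; W₃W₄ = 22·72·46 = 72864.
Length 3: W₁..W₃: k=1: 0+11088+20·7·72=21168; k=2: 3080+0+20·22·72=34760 → min 21168 | W₂..W₄: k=2: 0+72864+7·22·46=79948; k=3: 11088+0+7·72·46=34272 → min 34272.
Length 4: W₁..W₄: k=1: 0+34272+20·7·46=40712; k=2: 3080+72864+20·22·46=96184; k=3: 21168+0+20·72·46=87408 → min 40712.
Optimal parenthesization: (W₁ ((W₂ W₃) W₄)) with cost 40712.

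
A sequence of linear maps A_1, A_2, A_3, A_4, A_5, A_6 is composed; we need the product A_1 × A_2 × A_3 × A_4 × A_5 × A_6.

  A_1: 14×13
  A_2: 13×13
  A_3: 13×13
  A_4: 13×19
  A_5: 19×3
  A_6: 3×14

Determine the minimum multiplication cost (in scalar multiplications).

Adjacent pairs: A_1A_2 = 14·13·13 = 2366; A_2A_3 = 13·13·13 = 2197; A_3A_4 = 13·13·19 = 3211; A_4A_5 = 13·19·3 = 741; A_5A_6 = 19·3·14 = 798.
Length 3: A_1..A_3: k=1: 0+2197+14·13·13=4563; k=2: 2366+0+14·13·13=4732 → min 4563 | A_2..A_4: k=2: 0+3211+13·13·19=6422; k=3: 2197+0+13·13·19=5408 → min 5408 | A_3..A_5: k=3: 0+741+13·13·3=1248; k=4: 3211+0+13·19·3=3952 → min 1248 | A_4..A_6: k=4: 0+798+13·19·14=4256; k=5: 741+0+13·3·14=1287 → min 1287.
Length 4: A_1..A_4: k=1: 0+5408+14·13·19=8866; k=2: 2366+3211+14·13·19=9035; k=3: 4563+0+14·13·19=8021 → min 8021 | A_2..A_5: k=2: 0+1248+13·13·3=1755; k=3: 2197+741+13·13·3=3445; k=4: 5408+0+13·19·3=6149 → min 1755 | A_3..A_6: k=3: 0+1287+13·13·14=3653; k=4: 3211+798+13·19·14=7467; k=5: 1248+0+13·3·14=1794 → min 1794.
Length 5: A_1..A_5: k=1: 0+1755+14·13·3=2301; k=2: 2366+1248+14·13·3=4160; k=3: 4563+741+14·13·3=5850; k=4: 8021+0+14·19·3=8819 → min 2301 | A_2..A_6: k=2: 0+1794+13·13·14=4160; k=3: 2197+1287+13·13·14=5850; k=4: 5408+798+13·19·14=9664; k=5: 1755+0+13·3·14=2301 → min 2301.
Length 6: A_1..A_6: k=1: 0+2301+14·13·14=4849; k=2: 2366+1794+14·13·14=6708; k=3: 4563+1287+14·13·14=8398; k=4: 8021+798+14·19·14=12543; k=5: 2301+0+14·3·14=2889 → min 2889.
Optimal order: ((A_1 × (A_2 × (A_3 × (A_4 × A_5)))) × A_6) with cost 2889.

2889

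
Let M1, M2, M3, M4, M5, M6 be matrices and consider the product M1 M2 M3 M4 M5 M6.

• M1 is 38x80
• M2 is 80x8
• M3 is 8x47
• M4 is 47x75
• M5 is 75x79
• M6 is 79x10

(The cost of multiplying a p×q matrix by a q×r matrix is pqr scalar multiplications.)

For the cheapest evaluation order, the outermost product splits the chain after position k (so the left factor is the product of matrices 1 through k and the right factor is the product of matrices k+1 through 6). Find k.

Adjacent pairs: M1M2 = 38·80·8 = 24320; M2M3 = 80·8·47 = 30080; M3M4 = 8·47·75 = 28200; M4M5 = 47·75·79 = 278475; M5M6 = 75·79·10 = 59250.
Length 3: M1..M3: k=1: 0+30080+38·80·47=172960; k=2: 24320+0+38·8·47=38608 → min 38608 | M2..M4: k=2: 0+28200+80·8·75=76200; k=3: 30080+0+80·47·75=312080 → min 76200 | M3..M5: k=3: 0+278475+8·47·79=308179; k=4: 28200+0+8·75·79=75600 → min 75600 | M4..M6: k=4: 0+59250+47·75·10=94500; k=5: 278475+0+47·79·10=315605 → min 94500.
Length 4: M1..M4: k=1: 0+76200+38·80·75=304200; k=2: 24320+28200+38·8·75=75320; k=3: 38608+0+38·47·75=172558 → min 75320 | M2..M5: k=2: 0+75600+80·8·79=126160; k=3: 30080+278475+80·47·79=605595; k=4: 76200+0+80·75·79=550200 → min 126160 | M3..M6: k=3: 0+94500+8·47·10=98260; k=4: 28200+59250+8·75·10=93450; k=5: 75600+0+8·79·10=81920 → min 81920.
Length 5: M1..M5: k=1: 0+126160+38·80·79=366320; k=2: 24320+75600+38·8·79=123936; k=3: 38608+278475+38·47·79=458177; k=4: 75320+0+38·75·79=300470 → min 123936 | M2..M6: k=2: 0+81920+80·8·10=88320; k=3: 30080+94500+80·47·10=162180; k=4: 76200+59250+80·75·10=195450; k=5: 126160+0+80·79·10=189360 → min 88320.
Top-level splits: k=1: (M1..M1)·(M2..M6) → 0+88320+38·80·10 = 118720; k=2: (M1..M2)·(M3..M6) → 24320+81920+38·8·10 = 109280; k=3: (M1..M3)·(M4..M6) → 38608+94500+38·47·10 = 150968; k=4: (M1..M4)·(M5..M6) → 75320+59250+38·75·10 = 163070; k=5: (M1..M5)·(M6..M6) → 123936+0+38·79·10 = 153956.
Best split is after M2, i.e. k = 2.

2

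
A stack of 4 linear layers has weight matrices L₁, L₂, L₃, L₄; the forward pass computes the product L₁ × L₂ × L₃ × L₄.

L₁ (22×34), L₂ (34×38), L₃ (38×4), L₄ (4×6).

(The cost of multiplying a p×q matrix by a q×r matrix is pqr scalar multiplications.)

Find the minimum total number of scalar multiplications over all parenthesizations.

8688

Adjacent pairs: L₁L₂ = 22·34·38 = 28424; L₂L₃ = 34·38·4 = 5168; L₃L₄ = 38·4·6 = 912.
Length 3: L₁..L₃: k=1: 0+5168+22·34·4=8160; k=2: 28424+0+22·38·4=31768 → min 8160 | L₂..L₄: k=2: 0+912+34·38·6=8664; k=3: 5168+0+34·4·6=5984 → min 5984.
Length 4: L₁..L₄: k=1: 0+5984+22·34·6=10472; k=2: 28424+912+22·38·6=34352; k=3: 8160+0+22·4·6=8688 → min 8688.
Optimal order: ((L₁ × (L₂ × L₃)) × L₄) with cost 8688.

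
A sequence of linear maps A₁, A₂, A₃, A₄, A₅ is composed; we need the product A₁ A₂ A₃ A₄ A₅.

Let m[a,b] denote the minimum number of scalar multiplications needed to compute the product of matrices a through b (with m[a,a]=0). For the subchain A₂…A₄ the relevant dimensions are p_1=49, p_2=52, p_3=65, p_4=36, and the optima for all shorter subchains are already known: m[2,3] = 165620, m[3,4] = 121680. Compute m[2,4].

213408

m[2,4] = min over k∈[2,3] of m[2,k]+m[k+1,4]+p_{1}·p_k·p_{4}.
k=2: 0 + 121680 + 49·52·36 = 213408; k=3: 165620 + 0 + 49·65·36 = 280280.
Minimum: 213408 at k=2.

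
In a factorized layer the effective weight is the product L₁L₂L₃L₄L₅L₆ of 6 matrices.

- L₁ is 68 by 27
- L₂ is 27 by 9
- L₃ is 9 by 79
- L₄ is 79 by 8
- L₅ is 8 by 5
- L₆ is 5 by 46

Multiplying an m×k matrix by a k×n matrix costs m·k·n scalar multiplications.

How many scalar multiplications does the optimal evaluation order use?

Adjacent pairs: L₁L₂ = 68·27·9 = 16524; L₂L₃ = 27·9·79 = 19197; L₃L₄ = 9·79·8 = 5688; L₄L₅ = 79·8·5 = 3160; L₅L₆ = 8·5·46 = 1840.
Length 3: L₁..L₃: k=1: 0+19197+68·27·79=164241; k=2: 16524+0+68·9·79=64872 → min 64872 | L₂..L₄: k=2: 0+5688+27·9·8=7632; k=3: 19197+0+27·79·8=36261 → min 7632 | L₃..L₅: k=3: 0+3160+9·79·5=6715; k=4: 5688+0+9·8·5=6048 → min 6048 | L₄..L₆: k=4: 0+1840+79·8·46=30912; k=5: 3160+0+79·5·46=21330 → min 21330.
Length 4: L₁..L₄: k=1: 0+7632+68·27·8=22320; k=2: 16524+5688+68·9·8=27108; k=3: 64872+0+68·79·8=107848 → min 22320 | L₂..L₅: k=2: 0+6048+27·9·5=7263; k=3: 19197+3160+27·79·5=33022; k=4: 7632+0+27·8·5=8712 → min 7263 | L₃..L₆: k=3: 0+21330+9·79·46=54036; k=4: 5688+1840+9·8·46=10840; k=5: 6048+0+9·5·46=8118 → min 8118.
Length 5: L₁..L₅: k=1: 0+7263+68·27·5=16443; k=2: 16524+6048+68·9·5=25632; k=3: 64872+3160+68·79·5=94892; k=4: 22320+0+68·8·5=25040 → min 16443 | L₂..L₆: k=2: 0+8118+27·9·46=19296; k=3: 19197+21330+27·79·46=138645; k=4: 7632+1840+27·8·46=19408; k=5: 7263+0+27·5·46=13473 → min 13473.
Length 6: L₁..L₆: k=1: 0+13473+68·27·46=97929; k=2: 16524+8118+68·9·46=52794; k=3: 64872+21330+68·79·46=333314; k=4: 22320+1840+68·8·46=49184; k=5: 16443+0+68·5·46=32083 → min 32083.
Optimal order: ((L₁(L₂((L₃L₄)L₅)))L₆) with cost 32083.

32083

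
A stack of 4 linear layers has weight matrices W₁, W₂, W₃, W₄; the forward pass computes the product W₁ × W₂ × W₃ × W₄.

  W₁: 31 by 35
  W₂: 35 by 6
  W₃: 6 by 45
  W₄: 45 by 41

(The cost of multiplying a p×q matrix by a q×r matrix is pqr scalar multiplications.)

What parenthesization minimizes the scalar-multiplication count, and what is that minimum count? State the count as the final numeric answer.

Adjacent pairs: W₁W₂ = 31·35·6 = 6510; W₂W₃ = 35·6·45 = 9450; W₃W₄ = 6·45·41 = 11070.
Length 3: W₁..W₃: k=1: 0+9450+31·35·45=58275; k=2: 6510+0+31·6·45=14880 → min 14880 | W₂..W₄: k=2: 0+11070+35·6·41=19680; k=3: 9450+0+35·45·41=74025 → min 19680.
Length 4: W₁..W₄: k=1: 0+19680+31·35·41=64165; k=2: 6510+11070+31·6·41=25206; k=3: 14880+0+31·45·41=72075 → min 25206.
Optimal parenthesization: ((W₁ × W₂) × (W₃ × W₄)) with cost 25206.

25206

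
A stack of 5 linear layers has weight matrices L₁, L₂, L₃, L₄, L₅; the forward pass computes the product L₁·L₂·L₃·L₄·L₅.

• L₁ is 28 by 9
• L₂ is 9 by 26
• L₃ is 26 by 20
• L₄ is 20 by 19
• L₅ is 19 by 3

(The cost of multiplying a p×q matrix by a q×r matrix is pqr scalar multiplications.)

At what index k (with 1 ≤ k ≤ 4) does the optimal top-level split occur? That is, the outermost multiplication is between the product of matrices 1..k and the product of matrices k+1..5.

1

Adjacent pairs: L₁L₂ = 28·9·26 = 6552; L₂L₃ = 9·26·20 = 4680; L₃L₄ = 26·20·19 = 9880; L₄L₅ = 20·19·3 = 1140.
Length 3: L₁..L₃: k=1: 0+4680+28·9·20=9720; k=2: 6552+0+28·26·20=21112 → min 9720 | L₂..L₄: k=2: 0+9880+9·26·19=14326; k=3: 4680+0+9·20·19=8100 → min 8100 | L₃..L₅: k=3: 0+1140+26·20·3=2700; k=4: 9880+0+26·19·3=11362 → min 2700.
Length 4: L₁..L₄: k=1: 0+8100+28·9·19=12888; k=2: 6552+9880+28·26·19=30264; k=3: 9720+0+28·20·19=20360 → min 12888 | L₂..L₅: k=2: 0+2700+9·26·3=3402; k=3: 4680+1140+9·20·3=6360; k=4: 8100+0+9·19·3=8613 → min 3402.
Top-level splits: k=1: (L₁..L₁)·(L₂..L₅) → 0+3402+28·9·3 = 4158; k=2: (L₁..L₂)·(L₃..L₅) → 6552+2700+28·26·3 = 11436; k=3: (L₁..L₃)·(L₄..L₅) → 9720+1140+28·20·3 = 12540; k=4: (L₁..L₄)·(L₅..L₅) → 12888+0+28·19·3 = 14484.
Best split is after L₁, i.e. k = 1.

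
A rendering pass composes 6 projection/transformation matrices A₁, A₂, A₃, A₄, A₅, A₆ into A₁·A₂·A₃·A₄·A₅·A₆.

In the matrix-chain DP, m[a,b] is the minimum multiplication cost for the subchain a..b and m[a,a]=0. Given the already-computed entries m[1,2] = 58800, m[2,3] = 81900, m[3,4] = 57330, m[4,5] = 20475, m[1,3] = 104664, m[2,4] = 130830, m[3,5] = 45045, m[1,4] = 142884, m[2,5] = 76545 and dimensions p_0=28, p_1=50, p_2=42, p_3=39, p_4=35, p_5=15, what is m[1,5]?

97545

m[1,5] = min over k∈[1,4] of m[1,k]+m[k+1,5]+p_{0}·p_k·p_{5}.
k=1: 0 + 76545 + 28·50·15 = 97545; k=2: 58800 + 45045 + 28·42·15 = 121485; k=3: 104664 + 20475 + 28·39·15 = 141519; k=4: 142884 + 0 + 28·35·15 = 157584.
Minimum: 97545 at k=1.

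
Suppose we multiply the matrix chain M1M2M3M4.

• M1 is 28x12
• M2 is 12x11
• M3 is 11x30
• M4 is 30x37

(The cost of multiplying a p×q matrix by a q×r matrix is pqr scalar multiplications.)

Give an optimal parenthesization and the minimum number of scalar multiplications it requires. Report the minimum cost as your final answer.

27302

Adjacent pairs: M1M2 = 28·12·11 = 3696; M2M3 = 12·11·30 = 3960; M3M4 = 11·30·37 = 12210.
Length 3: M1..M3: k=1: 0+3960+28·12·30=14040; k=2: 3696+0+28·11·30=12936 → min 12936 | M2..M4: k=2: 0+12210+12·11·37=17094; k=3: 3960+0+12·30·37=17280 → min 17094.
Length 4: M1..M4: k=1: 0+17094+28·12·37=29526; k=2: 3696+12210+28·11·37=27302; k=3: 12936+0+28·30·37=44016 → min 27302.
Optimal parenthesization: ((M1M2)(M3M4)) with cost 27302.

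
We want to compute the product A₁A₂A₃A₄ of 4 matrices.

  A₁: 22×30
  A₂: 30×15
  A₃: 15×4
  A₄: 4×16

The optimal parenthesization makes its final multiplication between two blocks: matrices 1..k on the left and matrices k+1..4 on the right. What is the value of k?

3

Adjacent pairs: A₁A₂ = 22·30·15 = 9900; A₂A₃ = 30·15·4 = 1800; A₃A₄ = 15·4·16 = 960.
Length 3: A₁..A₃: k=1: 0+1800+22·30·4=4440; k=2: 9900+0+22·15·4=11220 → min 4440 | A₂..A₄: k=2: 0+960+30·15·16=8160; k=3: 1800+0+30·4·16=3720 → min 3720.
Top-level splits: k=1: (A₁..A₁)·(A₂..A₄) → 0+3720+22·30·16 = 14280; k=2: (A₁..A₂)·(A₃..A₄) → 9900+960+22·15·16 = 16140; k=3: (A₁..A₃)·(A₄..A₄) → 4440+0+22·4·16 = 5848.
Best split is after A₃, i.e. k = 3.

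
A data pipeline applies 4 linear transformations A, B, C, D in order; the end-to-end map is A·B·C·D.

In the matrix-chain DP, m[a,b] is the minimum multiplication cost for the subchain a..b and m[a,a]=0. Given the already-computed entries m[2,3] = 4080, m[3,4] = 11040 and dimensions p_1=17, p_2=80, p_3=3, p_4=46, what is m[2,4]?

m[2,4] = min over k∈[2,3] of m[2,k]+m[k+1,4]+p_{1}·p_k·p_{4}.
k=2: 0 + 11040 + 17·80·46 = 73600; k=3: 4080 + 0 + 17·3·46 = 6426.
Minimum: 6426 at k=3.

6426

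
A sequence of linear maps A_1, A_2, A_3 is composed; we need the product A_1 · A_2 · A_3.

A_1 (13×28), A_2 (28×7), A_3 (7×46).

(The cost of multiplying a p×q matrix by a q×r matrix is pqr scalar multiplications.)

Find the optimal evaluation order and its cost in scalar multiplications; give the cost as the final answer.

6734

(A_1 · (A_2 · A_3)): cost 25760.
((A_1 · A_2) · A_3): cost 6734.
Optimal: ((A_1 · A_2) · A_3) with cost 6734.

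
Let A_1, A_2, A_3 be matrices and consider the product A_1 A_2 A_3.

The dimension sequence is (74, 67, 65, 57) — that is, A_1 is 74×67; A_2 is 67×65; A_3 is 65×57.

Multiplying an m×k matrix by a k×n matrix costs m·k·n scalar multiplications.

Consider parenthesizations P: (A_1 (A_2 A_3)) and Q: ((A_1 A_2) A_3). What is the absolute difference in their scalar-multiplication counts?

Order P = (A_1 (A_2 A_3)): (A_2 A_3): 67×65 by 65×57 → 67×57, cost 67·65·57 = 248235; (A_1 (A_2 A_3)): 74×67 by 67×57 → 74×57, cost 74·67·57 = 282606; cumulative 530841. Total 530841.
Order Q = ((A_1 A_2) A_3): (A_1 A_2): 74×67 by 67×65 → 74×65, cost 74·67·65 = 322270; ((A_1 A_2) A_3): 74×65 by 65×57 → 74×57, cost 74·65·57 = 274170; cumulative 596440. Total 596440.
Difference: |530841 − 596440| = 65599.

65599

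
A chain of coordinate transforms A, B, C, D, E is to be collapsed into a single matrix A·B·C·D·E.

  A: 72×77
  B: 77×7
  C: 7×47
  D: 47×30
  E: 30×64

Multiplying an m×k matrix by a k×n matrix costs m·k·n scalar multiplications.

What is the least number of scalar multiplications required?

Adjacent pairs: AB = 72·77·7 = 38808; BC = 77·7·47 = 25333; CD = 7·47·30 = 9870; DE = 47·30·64 = 90240.
Length 3: A..C: k=1: 0+25333+72·77·47=285901; k=2: 38808+0+72·7·47=62496 → min 62496 | B..D: k=2: 0+9870+77·7·30=26040; k=3: 25333+0+77·47·30=133903 → min 26040 | C..E: k=3: 0+90240+7·47·64=111296; k=4: 9870+0+7·30·64=23310 → min 23310.
Length 4: A..D: k=1: 0+26040+72·77·30=192360; k=2: 38808+9870+72·7·30=63798; k=3: 62496+0+72·47·30=164016 → min 63798 | B..E: k=2: 0+23310+77·7·64=57806; k=3: 25333+90240+77·47·64=347189; k=4: 26040+0+77·30·64=173880 → min 57806.
Length 5: A..E: k=1: 0+57806+72·77·64=412622; k=2: 38808+23310+72·7·64=94374; k=3: 62496+90240+72·47·64=369312; k=4: 63798+0+72·30·64=202038 → min 94374.
Optimal order: ((A·B)·((C·D)·E)) with cost 94374.

94374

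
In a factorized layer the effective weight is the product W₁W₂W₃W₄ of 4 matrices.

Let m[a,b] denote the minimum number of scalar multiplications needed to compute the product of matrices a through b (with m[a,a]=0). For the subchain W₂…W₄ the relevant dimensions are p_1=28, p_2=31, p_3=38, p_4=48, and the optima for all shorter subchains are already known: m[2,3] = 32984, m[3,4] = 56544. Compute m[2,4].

84056

m[2,4] = min over k∈[2,3] of m[2,k]+m[k+1,4]+p_{1}·p_k·p_{4}.
k=2: 0 + 56544 + 28·31·48 = 98208; k=3: 32984 + 0 + 28·38·48 = 84056.
Minimum: 84056 at k=3.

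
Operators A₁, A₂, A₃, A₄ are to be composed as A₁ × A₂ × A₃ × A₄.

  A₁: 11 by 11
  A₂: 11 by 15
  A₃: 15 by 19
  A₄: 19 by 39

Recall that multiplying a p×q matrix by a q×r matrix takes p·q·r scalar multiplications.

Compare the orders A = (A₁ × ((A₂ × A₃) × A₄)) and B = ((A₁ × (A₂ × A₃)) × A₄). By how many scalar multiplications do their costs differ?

Order A = (A₁ × ((A₂ × A₃) × A₄)): (A₂ × A₃): 11×15 by 15×19 → 11×19, cost 11·15·19 = 3135; ((A₂ × A₃) × A₄): 11×19 by 19×39 → 11×39, cost 11·19·39 = 8151; cumulative 11286; (A₁ × ((A₂ × A₃) × A₄)): 11×11 by 11×39 → 11×39, cost 11·11·39 = 4719; cumulative 16005. Total 16005.
Order B = ((A₁ × (A₂ × A₃)) × A₄): (A₂ × A₃): 11×15 by 15×19 → 11×19, cost 11·15·19 = 3135; (A₁ × (A₂ × A₃)): 11×11 by 11×19 → 11×19, cost 11·11·19 = 2299; cumulative 5434; ((A₁ × (A₂ × A₃)) × A₄): 11×19 by 19×39 → 11×39, cost 11·19·39 = 8151; cumulative 13585. Total 13585.
Difference: |16005 − 13585| = 2420.

2420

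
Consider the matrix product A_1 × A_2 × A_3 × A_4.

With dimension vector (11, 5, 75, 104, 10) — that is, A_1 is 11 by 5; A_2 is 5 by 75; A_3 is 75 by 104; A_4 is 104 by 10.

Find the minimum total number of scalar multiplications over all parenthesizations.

44750

Adjacent pairs: A_1A_2 = 11·5·75 = 4125; A_2A_3 = 5·75·104 = 39000; A_3A_4 = 75·104·10 = 78000.
Length 3: A_1..A_3: k=1: 0+39000+11·5·104=44720; k=2: 4125+0+11·75·104=89925 → min 44720 | A_2..A_4: k=2: 0+78000+5·75·10=81750; k=3: 39000+0+5·104·10=44200 → min 44200.
Length 4: A_1..A_4: k=1: 0+44200+11·5·10=44750; k=2: 4125+78000+11·75·10=90375; k=3: 44720+0+11·104·10=56160 → min 44750.
Optimal order: (A_1 × ((A_2 × A_3) × A_4)) with cost 44750.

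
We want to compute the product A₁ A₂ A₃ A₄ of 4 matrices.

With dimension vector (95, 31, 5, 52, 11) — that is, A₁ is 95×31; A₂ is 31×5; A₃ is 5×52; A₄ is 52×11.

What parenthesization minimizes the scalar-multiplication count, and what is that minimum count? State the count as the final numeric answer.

22810

Adjacent pairs: A₁A₂ = 95·31·5 = 14725; A₂A₃ = 31·5·52 = 8060; A₃A₄ = 5·52·11 = 2860.
Length 3: A₁..A₃: k=1: 0+8060+95·31·52=161200; k=2: 14725+0+95·5·52=39425 → min 39425 | A₂..A₄: k=2: 0+2860+31·5·11=4565; k=3: 8060+0+31·52·11=25792 → min 4565.
Length 4: A₁..A₄: k=1: 0+4565+95·31·11=36960; k=2: 14725+2860+95·5·11=22810; k=3: 39425+0+95·52·11=93765 → min 22810.
Optimal parenthesization: ((A₁ A₂) (A₃ A₄)) with cost 22810.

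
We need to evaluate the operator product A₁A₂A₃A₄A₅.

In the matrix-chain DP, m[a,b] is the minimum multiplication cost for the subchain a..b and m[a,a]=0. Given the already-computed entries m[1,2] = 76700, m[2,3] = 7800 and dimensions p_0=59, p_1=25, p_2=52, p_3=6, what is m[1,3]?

16650

m[1,3] = min over k∈[1,2] of m[1,k]+m[k+1,3]+p_{0}·p_k·p_{3}.
k=1: 0 + 7800 + 59·25·6 = 16650; k=2: 76700 + 0 + 59·52·6 = 95108.
Minimum: 16650 at k=1.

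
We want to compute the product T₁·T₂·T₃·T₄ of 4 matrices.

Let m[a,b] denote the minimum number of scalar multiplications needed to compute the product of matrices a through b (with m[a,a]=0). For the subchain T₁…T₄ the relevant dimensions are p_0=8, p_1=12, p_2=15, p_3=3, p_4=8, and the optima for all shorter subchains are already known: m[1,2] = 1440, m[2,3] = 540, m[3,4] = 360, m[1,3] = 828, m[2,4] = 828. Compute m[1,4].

1020

m[1,4] = min over k∈[1,3] of m[1,k]+m[k+1,4]+p_{0}·p_k·p_{4}.
k=1: 0 + 828 + 8·12·8 = 1596; k=2: 1440 + 360 + 8·15·8 = 2760; k=3: 828 + 0 + 8·3·8 = 1020.
Minimum: 1020 at k=3.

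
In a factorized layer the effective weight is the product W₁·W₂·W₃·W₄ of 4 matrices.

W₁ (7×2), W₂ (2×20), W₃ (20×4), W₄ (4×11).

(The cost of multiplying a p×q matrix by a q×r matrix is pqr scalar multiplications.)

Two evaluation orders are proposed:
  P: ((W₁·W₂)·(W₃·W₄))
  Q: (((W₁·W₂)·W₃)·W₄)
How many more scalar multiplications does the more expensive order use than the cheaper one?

Order P = ((W₁·W₂)·(W₃·W₄)): (W₁·W₂): 7×2 by 2×20 → 7×20, cost 7·2·20 = 280; (W₃·W₄): 20×4 by 4×11 → 20×11, cost 20·4·11 = 880; ((W₁·W₂)·(W₃·W₄)): 7×20 by 20×11 → 7×11, cost 7·20·11 = 1540; cumulative 2700. Total 2700.
Order Q = (((W₁·W₂)·W₃)·W₄): (W₁·W₂): 7×2 by 2×20 → 7×20, cost 7·2·20 = 280; ((W₁·W₂)·W₃): 7×20 by 20×4 → 7×4, cost 7·20·4 = 560; cumulative 840; (((W₁·W₂)·W₃)·W₄): 7×4 by 4×11 → 7×11, cost 7·4·11 = 308; cumulative 1148. Total 1148.
Difference: |2700 − 1148| = 1552.

1552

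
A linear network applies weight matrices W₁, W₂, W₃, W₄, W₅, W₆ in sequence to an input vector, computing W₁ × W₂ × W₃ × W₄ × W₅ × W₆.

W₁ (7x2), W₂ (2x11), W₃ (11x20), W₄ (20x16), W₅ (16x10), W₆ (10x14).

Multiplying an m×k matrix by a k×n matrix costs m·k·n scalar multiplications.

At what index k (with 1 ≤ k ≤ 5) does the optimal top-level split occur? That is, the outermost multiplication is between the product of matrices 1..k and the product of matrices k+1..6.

1

Adjacent pairs: W₁W₂ = 7·2·11 = 154; W₂W₃ = 2·11·20 = 440; W₃W₄ = 11·20·16 = 3520; W₄W₅ = 20·16·10 = 3200; W₅W₆ = 16·10·14 = 2240.
Length 3: W₁..W₃: k=1: 0+440+7·2·20=720; k=2: 154+0+7·11·20=1694 → min 720 | W₂..W₄: k=2: 0+3520+2·11·16=3872; k=3: 440+0+2·20·16=1080 → min 1080 | W₃..W₅: k=3: 0+3200+11·20·10=5400; k=4: 3520+0+11·16·10=5280 → min 5280 | W₄..W₆: k=4: 0+2240+20·16·14=6720; k=5: 3200+0+20·10·14=6000 → min 6000.
Length 4: W₁..W₄: k=1: 0+1080+7·2·16=1304; k=2: 154+3520+7·11·16=4906; k=3: 720+0+7·20·16=2960 → min 1304 | W₂..W₅: k=2: 0+5280+2·11·10=5500; k=3: 440+3200+2·20·10=4040; k=4: 1080+0+2·16·10=1400 → min 1400 | W₃..W₆: k=3: 0+6000+11·20·14=9080; k=4: 3520+2240+11·16·14=8224; k=5: 5280+0+11·10·14=6820 → min 6820.
Length 5: W₁..W₅: k=1: 0+1400+7·2·10=1540; k=2: 154+5280+7·11·10=6204; k=3: 720+3200+7·20·10=5320; k=4: 1304+0+7·16·10=2424 → min 1540 | W₂..W₆: k=2: 0+6820+2·11·14=7128; k=3: 440+6000+2·20·14=7000; k=4: 1080+2240+2·16·14=3768; k=5: 1400+0+2·10·14=1680 → min 1680.
Top-level splits: k=1: (W₁..W₁)·(W₂..W₆) → 0+1680+7·2·14 = 1876; k=2: (W₁..W₂)·(W₃..W₆) → 154+6820+7·11·14 = 8052; k=3: (W₁..W₃)·(W₄..W₆) → 720+6000+7·20·14 = 8680; k=4: (W₁..W₄)·(W₅..W₆) → 1304+2240+7·16·14 = 5112; k=5: (W₁..W₅)·(W₆..W₆) → 1540+0+7·10·14 = 2520.
Best split is after W₁, i.e. k = 1.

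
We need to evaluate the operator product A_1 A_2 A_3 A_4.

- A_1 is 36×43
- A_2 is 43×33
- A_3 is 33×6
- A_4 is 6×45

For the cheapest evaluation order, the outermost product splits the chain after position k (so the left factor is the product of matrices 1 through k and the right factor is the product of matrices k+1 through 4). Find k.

Adjacent pairs: A_1A_2 = 36·43·33 = 51084; A_2A_3 = 43·33·6 = 8514; A_3A_4 = 33·6·45 = 8910.
Length 3: A_1..A_3: k=1: 0+8514+36·43·6=17802; k=2: 51084+0+36·33·6=58212 → min 17802 | A_2..A_4: k=2: 0+8910+43·33·45=72765; k=3: 8514+0+43·6·45=20124 → min 20124.
Top-level splits: k=1: (A_1..A_1)·(A_2..A_4) → 0+20124+36·43·45 = 89784; k=2: (A_1..A_2)·(A_3..A_4) → 51084+8910+36·33·45 = 113454; k=3: (A_1..A_3)·(A_4..A_4) → 17802+0+36·6·45 = 27522.
Best split is after A_3, i.e. k = 3.

3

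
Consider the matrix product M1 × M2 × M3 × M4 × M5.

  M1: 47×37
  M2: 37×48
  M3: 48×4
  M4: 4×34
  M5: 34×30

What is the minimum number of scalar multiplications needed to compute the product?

23780

Adjacent pairs: M1M2 = 47·37·48 = 83472; M2M3 = 37·48·4 = 7104; M3M4 = 48·4·34 = 6528; M4M5 = 4·34·30 = 4080.
Length 3: M1..M3: k=1: 0+7104+47·37·4=14060; k=2: 83472+0+47·48·4=92496 → min 14060 | M2..M4: k=2: 0+6528+37·48·34=66912; k=3: 7104+0+37·4·34=12136 → min 12136 | M3..M5: k=3: 0+4080+48·4·30=9840; k=4: 6528+0+48·34·30=55488 → min 9840.
Length 4: M1..M4: k=1: 0+12136+47·37·34=71262; k=2: 83472+6528+47·48·34=166704; k=3: 14060+0+47·4·34=20452 → min 20452 | M2..M5: k=2: 0+9840+37·48·30=63120; k=3: 7104+4080+37·4·30=15624; k=4: 12136+0+37·34·30=49876 → min 15624.
Length 5: M1..M5: k=1: 0+15624+47·37·30=67794; k=2: 83472+9840+47·48·30=160992; k=3: 14060+4080+47·4·30=23780; k=4: 20452+0+47·34·30=68392 → min 23780.
Optimal order: ((M1 × (M2 × M3)) × (M4 × M5)) with cost 23780.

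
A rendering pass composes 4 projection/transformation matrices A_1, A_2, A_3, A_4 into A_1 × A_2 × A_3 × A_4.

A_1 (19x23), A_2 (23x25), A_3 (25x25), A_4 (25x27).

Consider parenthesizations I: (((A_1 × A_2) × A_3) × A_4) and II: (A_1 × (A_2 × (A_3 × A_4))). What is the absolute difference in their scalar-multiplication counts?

8574

Order I = (((A_1 × A_2) × A_3) × A_4): (A_1 × A_2): 19×23 by 23×25 → 19×25, cost 19·23·25 = 10925; ((A_1 × A_2) × A_3): 19×25 by 25×25 → 19×25, cost 19·25·25 = 11875; cumulative 22800; (((A_1 × A_2) × A_3) × A_4): 19×25 by 25×27 → 19×27, cost 19·25·27 = 12825; cumulative 35625. Total 35625.
Order II = (A_1 × (A_2 × (A_3 × A_4))): (A_3 × A_4): 25×25 by 25×27 → 25×27, cost 25·25·27 = 16875; (A_2 × (A_3 × A_4)): 23×25 by 25×27 → 23×27, cost 23·25·27 = 15525; cumulative 32400; (A_1 × (A_2 × (A_3 × A_4))): 19×23 by 23×27 → 19×27, cost 19·23·27 = 11799; cumulative 44199. Total 44199.
Difference: |35625 − 44199| = 8574.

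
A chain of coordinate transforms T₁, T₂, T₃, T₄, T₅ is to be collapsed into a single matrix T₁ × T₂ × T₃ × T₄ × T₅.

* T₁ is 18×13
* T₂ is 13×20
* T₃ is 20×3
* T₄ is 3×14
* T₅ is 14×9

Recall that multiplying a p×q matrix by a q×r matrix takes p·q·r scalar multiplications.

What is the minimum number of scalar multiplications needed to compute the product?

2346

Adjacent pairs: T₁T₂ = 18·13·20 = 4680; T₂T₃ = 13·20·3 = 780; T₃T₄ = 20·3·14 = 840; T₄T₅ = 3·14·9 = 378.
Length 3: T₁..T₃: k=1: 0+780+18·13·3=1482; k=2: 4680+0+18·20·3=5760 → min 1482 | T₂..T₄: k=2: 0+840+13·20·14=4480; k=3: 780+0+13·3·14=1326 → min 1326 | T₃..T₅: k=3: 0+378+20·3·9=918; k=4: 840+0+20·14·9=3360 → min 918.
Length 4: T₁..T₄: k=1: 0+1326+18·13·14=4602; k=2: 4680+840+18·20·14=10560; k=3: 1482+0+18·3·14=2238 → min 2238 | T₂..T₅: k=2: 0+918+13·20·9=3258; k=3: 780+378+13·3·9=1509; k=4: 1326+0+13·14·9=2964 → min 1509.
Length 5: T₁..T₅: k=1: 0+1509+18·13·9=3615; k=2: 4680+918+18·20·9=8838; k=3: 1482+378+18·3·9=2346; k=4: 2238+0+18·14·9=4506 → min 2346.
Optimal order: ((T₁ × (T₂ × T₃)) × (T₄ × T₅)) with cost 2346.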